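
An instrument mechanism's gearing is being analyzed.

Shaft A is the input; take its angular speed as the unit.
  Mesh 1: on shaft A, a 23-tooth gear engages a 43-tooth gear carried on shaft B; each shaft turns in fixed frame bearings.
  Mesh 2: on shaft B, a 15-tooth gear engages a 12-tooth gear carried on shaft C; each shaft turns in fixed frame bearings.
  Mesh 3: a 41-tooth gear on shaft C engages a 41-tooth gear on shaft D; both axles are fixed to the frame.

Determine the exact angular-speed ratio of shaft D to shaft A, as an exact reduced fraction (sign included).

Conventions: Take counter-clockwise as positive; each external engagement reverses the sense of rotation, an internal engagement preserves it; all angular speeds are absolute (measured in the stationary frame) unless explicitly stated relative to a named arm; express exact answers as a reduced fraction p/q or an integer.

-115/172

class = fixed-axis compound train [3 meshes; 3 ratios multiply, 3 sense flips]
mesh 1 [23T→43T]: running ratio 23/43, sense −
mesh 2 [15T→12T]: running ratio 115/172, sense +
mesh 3 [41T→41T]: running ratio 115/172, sense −
ω_out/ω_in = -115/172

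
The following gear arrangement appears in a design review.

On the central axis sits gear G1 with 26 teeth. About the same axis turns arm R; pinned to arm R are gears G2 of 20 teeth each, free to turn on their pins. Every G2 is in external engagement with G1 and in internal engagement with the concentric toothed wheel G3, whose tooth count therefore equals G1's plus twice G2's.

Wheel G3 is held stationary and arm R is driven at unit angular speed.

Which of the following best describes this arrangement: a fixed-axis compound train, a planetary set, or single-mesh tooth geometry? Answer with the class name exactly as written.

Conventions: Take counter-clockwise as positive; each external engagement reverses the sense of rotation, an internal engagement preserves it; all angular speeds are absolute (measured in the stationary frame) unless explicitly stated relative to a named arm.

planetary set

recognized (axles ride arm R): planetary set, 26/20/66 teeth
classification: planetary set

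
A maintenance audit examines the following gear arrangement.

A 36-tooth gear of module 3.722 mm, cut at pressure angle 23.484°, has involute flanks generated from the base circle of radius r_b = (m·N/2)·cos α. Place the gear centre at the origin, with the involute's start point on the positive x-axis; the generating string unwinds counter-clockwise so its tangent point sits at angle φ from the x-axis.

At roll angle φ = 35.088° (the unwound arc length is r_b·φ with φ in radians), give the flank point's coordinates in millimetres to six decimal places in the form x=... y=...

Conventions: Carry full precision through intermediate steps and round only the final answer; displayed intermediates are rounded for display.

single-mesh involute tooth geometry (36T wheel at module 3.722)
pitch radius r_p = m·N/2 = 3.722·36/2 = 66.996000
base radius r_b = r_p·cos α = 66.996000·cos 23.484° = 61.446814
roll angle φ = 35.088° = 0.61240113 rad
x = r_b·(cos φ + φ·sin φ) = 71.911149
y = r_b·(sin φ − φ·cos φ) = 4.530126

x=71.911149 y=4.530126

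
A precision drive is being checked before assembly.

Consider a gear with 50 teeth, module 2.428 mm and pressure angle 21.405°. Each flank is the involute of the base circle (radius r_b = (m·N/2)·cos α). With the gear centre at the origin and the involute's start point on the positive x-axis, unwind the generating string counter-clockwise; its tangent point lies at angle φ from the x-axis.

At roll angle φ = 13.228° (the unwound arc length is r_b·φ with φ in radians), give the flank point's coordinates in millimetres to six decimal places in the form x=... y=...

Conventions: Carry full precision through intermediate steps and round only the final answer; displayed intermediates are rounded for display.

x=57.999275 y=0.230582

single-mesh involute tooth geometry (50T wheel at module 2.428)
pitch radius r_p = m·N/2 = 2.428·50/2 = 60.700000
base radius r_b = r_p·cos α = 60.700000·cos 21.405° = 56.513155
roll angle φ = 13.228° = 0.23087215 rad
x = r_b·(cos φ + φ·sin φ) = 57.999275
y = r_b·(sin φ − φ·cos φ) = 0.230582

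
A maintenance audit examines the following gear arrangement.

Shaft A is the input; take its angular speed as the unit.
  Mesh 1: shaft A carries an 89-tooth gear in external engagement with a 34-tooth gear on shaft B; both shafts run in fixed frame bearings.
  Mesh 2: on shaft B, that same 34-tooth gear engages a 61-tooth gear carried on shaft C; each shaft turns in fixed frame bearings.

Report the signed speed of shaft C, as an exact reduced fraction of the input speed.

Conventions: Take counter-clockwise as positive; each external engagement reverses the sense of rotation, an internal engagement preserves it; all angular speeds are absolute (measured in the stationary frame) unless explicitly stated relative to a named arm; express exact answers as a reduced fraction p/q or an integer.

2-mesh fixed-axis compound train (all bearings frame-fixed)
mesh 1 [89T→34T]: |ω|/ω_in = 1×89/34 = 89/34, sense flips to −
mesh 2 [34T→61T]: |ω|/ω_in = (89/34)×34/61 = 89/61, sense flips to +
signed output speed (× input speed) = 89/61

89/61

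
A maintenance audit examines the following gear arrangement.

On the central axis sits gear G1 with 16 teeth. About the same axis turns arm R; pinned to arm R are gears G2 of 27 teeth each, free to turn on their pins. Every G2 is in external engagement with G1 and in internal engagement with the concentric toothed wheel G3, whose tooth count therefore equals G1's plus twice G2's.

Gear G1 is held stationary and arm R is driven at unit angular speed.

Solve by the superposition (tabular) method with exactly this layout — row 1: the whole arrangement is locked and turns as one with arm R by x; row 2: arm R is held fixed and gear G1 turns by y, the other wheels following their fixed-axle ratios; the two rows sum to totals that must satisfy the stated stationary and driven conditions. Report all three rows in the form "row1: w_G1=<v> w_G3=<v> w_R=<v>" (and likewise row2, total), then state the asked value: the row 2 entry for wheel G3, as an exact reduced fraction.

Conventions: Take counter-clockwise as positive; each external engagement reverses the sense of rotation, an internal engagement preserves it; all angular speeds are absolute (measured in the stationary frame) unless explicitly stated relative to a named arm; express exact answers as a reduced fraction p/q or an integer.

recognized (axles ride arm R): planetary set, 16/27/70 teeth
row 1: whole set turns with the arm by x
row 2 — arm fixed, fixed-axis ratios: sun y, ring −(16/70)·y, arm 0
boundary: total ω_sun = x + y = 0 and total ω_arm = x = 1  ⇒  y = -1, x = 1
row 2 ring = −(16/70)·(-1) = 8/35
totals (row 1 + row 2): sun 1 + (-1) = 0, ring 1 + 8/35 = 43/35, arm 1 + 0 = 1
asked cell (row2, ring) = 8/35

row1: w_G1=1 w_G3=1 w_R=1
row2: w_G1=-1 w_G3=8/35 w_R=0
total: w_G1=0 w_G3=43/35 w_R=1
asked value: 8/35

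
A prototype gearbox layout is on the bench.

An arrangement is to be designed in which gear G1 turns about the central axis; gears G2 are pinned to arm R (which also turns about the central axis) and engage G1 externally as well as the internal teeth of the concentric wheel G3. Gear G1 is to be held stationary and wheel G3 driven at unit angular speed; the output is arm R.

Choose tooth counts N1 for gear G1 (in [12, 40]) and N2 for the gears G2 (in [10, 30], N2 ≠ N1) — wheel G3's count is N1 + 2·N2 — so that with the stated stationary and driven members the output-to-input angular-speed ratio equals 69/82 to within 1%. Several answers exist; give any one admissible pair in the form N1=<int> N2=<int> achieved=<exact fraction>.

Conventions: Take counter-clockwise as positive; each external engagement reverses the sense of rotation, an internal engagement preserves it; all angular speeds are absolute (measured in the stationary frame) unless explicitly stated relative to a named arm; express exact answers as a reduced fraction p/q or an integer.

topology: planetary set — design target 69/82, arm = carrier (Willis)
Willis with ω_sun = 0: ω_arm/ω_ring = N3/(N1+N3); set equal to 69/82  ⇒  N3/N1 = (69/82)/(1 − 69/82) = 69/13
N3 = N1 + 2·N2  ⇒  N2/N1 = (N3/N1 − 1)/2 = (69/13 − 1)/2 = 28/13
smallest multiple with N1 ≥ 12 and N2 ≥ 10: k = 1  ⇒  N1 = 1·13 = 13, N2 = 1·28 = 28 (N1 ≤ 40, N2 ≤ 30, N2 ≠ N1 ✓), N3 = 13 + 2·28 = 69
check: N3/(N1+N3) with N1 = 13, N3 = 69 gives 69/82; |achieved − target| = 0 ≤ 69/8200 ✓

N1=13 N2=28 achieved=69/82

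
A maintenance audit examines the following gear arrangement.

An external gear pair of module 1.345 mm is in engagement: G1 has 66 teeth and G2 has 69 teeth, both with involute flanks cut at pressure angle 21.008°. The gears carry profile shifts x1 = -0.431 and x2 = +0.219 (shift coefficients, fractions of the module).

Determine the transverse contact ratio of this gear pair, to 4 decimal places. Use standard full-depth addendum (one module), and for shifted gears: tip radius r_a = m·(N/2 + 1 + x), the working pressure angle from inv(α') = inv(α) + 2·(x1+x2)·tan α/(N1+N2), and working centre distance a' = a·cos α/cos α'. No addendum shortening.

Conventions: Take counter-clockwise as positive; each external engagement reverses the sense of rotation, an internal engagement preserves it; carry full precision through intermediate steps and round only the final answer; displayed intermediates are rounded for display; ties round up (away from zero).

1.7687

recognized (one external pair, fixed centres): single-mesh tooth geometry, m = 1.345, N1 = 66, N2 = 69
base radii: r_b1 = 41.434746, r_b2 = 43.318143
tip radii: r_a1 = 45.150305, r_a2 = 48.042055
inv(α') = inv(21.008°) + 2·(-0.431+0.219)·tan α/(66+69) = 0.01615935  ⇒  α' = 20.52749°
a' = a·cos α / cos α' = 90.7875·cos 21.008°/cos 20.52749° = 90.499224
action lengths: √(r_a1²−r_b1²) = 17.936328, √(r_a2²−r_b2²) = 20.774443
base pitch p_b = π·m·cos α = 3.944579
CR = (17.936328 + 20.774443 − 90.499224·sin 20.52749°)/3.944579 = 1.768657
contact ratio ≈ 1.7687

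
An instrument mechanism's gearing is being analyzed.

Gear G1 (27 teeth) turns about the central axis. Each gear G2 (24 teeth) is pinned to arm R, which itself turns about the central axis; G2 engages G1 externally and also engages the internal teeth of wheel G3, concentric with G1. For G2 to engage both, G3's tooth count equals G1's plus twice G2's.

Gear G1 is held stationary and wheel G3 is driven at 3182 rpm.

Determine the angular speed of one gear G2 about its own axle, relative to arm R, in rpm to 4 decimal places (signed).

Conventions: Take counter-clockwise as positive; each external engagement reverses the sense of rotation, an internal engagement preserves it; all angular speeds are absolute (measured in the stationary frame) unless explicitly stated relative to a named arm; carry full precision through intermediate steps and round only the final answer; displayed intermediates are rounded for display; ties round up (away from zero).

class = planetary set [G3 = 27+2·24 = 75; Willis about the carrier]
normalise by the input: solve with ω_ring = 1, then scale by 3182 rpm
ring teeth: 27 + 2·24 = 75
27(ω_sun−ω_arm) = −75(ω_ring−ω_arm),  ω_sun = 0, ω_ring = 1
27(0−ω_arm) = −75(1−ω_arm)  ⇒  102·ω_arm = 75  ⇒  ω_arm = 25/34
sun–planet mesh: 27·(0−25/34) = −24·(ω_p−ω_arm)  ⇒  ω_p−ω_arm = 225/272
scale: ω_p−ω_arm = 225/272 × 3182 rpm = +2632.1691 rpm

+2632.1691 rpm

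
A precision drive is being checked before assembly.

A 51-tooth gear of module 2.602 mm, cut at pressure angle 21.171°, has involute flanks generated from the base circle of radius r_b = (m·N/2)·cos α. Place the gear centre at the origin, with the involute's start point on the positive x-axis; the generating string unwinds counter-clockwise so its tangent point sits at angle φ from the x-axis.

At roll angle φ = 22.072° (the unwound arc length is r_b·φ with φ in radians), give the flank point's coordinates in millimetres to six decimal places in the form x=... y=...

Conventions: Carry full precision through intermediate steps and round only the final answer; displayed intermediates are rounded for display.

x=66.294827 y=1.161654

topology: single-mesh involute geometry — m = 2.602, N = 51
pitch radius r_p = m·N/2 = 2.602·51/2 = 66.351000
base radius r_b = r_p·cos α = 66.351000·cos 21.171° = 61.872753
roll angle φ = 22.072° = 0.38522907 rad
x = r_b·(cos φ + φ·sin φ) = 66.294827
y = r_b·(sin φ − φ·cos φ) = 1.161654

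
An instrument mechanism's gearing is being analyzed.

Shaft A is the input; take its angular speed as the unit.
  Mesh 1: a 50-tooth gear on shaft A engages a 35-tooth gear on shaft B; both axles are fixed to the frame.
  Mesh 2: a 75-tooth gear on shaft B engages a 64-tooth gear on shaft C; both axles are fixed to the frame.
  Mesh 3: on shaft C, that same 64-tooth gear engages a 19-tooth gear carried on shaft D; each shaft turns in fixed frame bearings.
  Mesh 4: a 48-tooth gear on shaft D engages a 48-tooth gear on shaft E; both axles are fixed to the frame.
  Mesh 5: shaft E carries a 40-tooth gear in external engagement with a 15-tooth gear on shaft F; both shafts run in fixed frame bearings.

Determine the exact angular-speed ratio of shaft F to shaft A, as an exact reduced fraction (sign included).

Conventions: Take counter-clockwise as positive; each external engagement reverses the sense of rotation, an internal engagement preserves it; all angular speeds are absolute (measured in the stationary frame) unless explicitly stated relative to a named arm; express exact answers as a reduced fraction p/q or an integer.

class = fixed-axis compound train [5 meshes; 5 ratios multiply, 5 sense flips]
mesh 1 [50T→35T]: running ratio 10/7, sense −
mesh 2 [75T→64T]: running ratio 375/224, sense +
mesh 3 [64T→19T]: running ratio 750/133, sense −
mesh 4 [48T→48T]: running ratio 750/133, sense +
mesh 5 [40T→15T]: running ratio 2000/133, sense −
ω_out/ω_in = -2000/133

-2000/133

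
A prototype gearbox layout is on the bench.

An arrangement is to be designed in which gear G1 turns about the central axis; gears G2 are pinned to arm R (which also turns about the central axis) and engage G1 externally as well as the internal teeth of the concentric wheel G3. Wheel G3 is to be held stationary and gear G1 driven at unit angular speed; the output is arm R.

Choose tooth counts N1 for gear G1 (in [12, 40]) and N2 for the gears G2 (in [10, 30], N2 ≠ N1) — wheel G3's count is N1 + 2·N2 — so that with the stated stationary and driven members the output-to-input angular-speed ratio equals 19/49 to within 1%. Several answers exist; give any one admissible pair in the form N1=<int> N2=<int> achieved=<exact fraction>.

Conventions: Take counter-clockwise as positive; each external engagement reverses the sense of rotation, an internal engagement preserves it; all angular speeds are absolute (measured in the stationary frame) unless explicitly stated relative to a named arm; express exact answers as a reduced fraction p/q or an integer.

N1=38 N2=11 achieved=19/49

planetary set to be sized for 19/49 (Willis relation)
Willis with ω_ring = 0: ω_arm/ω_sun = N1/(N1+N3); set equal to 19/49  ⇒  N3/N1 = 1/(19/49) − 1 = 30/19
N3 = N1 + 2·N2  ⇒  N2/N1 = (N3/N1 − 1)/2 = (30/19 − 1)/2 = 11/38
smallest multiple with N1 ≥ 12 and N2 ≥ 10: k = 1  ⇒  N1 = 1·38 = 38, N2 = 1·11 = 11 (N1 ≤ 40, N2 ≤ 30, N2 ≠ N1 ✓), N3 = 38 + 2·11 = 60
check: N1/(N1+N3) with N1 = 38, N3 = 60 gives 19/49; |achieved − target| = 0 ≤ 19/4900 ✓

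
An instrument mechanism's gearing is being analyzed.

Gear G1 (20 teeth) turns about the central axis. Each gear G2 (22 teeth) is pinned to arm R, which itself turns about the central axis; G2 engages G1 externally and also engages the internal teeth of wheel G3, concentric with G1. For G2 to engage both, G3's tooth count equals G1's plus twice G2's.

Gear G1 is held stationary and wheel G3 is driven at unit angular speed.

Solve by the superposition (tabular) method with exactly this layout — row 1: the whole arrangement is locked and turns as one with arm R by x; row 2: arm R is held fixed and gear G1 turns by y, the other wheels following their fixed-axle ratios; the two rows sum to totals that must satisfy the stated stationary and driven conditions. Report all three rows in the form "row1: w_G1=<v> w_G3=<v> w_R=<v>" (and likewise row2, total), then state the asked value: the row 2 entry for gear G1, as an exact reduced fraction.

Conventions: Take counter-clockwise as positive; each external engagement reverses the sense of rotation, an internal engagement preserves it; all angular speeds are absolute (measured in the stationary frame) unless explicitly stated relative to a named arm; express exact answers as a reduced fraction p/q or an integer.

row1: w_G1=16/21 w_G3=16/21 w_R=16/21
row2: w_G1=-16/21 w_G3=5/21 w_R=0
total: w_G1=0 w_G3=1 w_R=16/21
asked value: -16/21

planetary set (20T centre, 22T on arm, 64T internal) — Willis relation
superposition row 1 [locked train]: every member turns x
superposition row 2 [arm held]: sun y, ring −(20/64)·y, arm 0
boundary: total ω_sun = x + y = 0 and total ω_ring = x − (20/64)·y = 1  ⇒  y = -16/21, x = 16/21
row 2 ring = −(20/64)·(-16/21) = 5/21
totals (row 1 + row 2): sun 16/21 + (-16/21) = 0, ring 16/21 + 5/21 = 1, arm 16/21 + 0 = 16/21
asked cell (row2, sun) = -16/21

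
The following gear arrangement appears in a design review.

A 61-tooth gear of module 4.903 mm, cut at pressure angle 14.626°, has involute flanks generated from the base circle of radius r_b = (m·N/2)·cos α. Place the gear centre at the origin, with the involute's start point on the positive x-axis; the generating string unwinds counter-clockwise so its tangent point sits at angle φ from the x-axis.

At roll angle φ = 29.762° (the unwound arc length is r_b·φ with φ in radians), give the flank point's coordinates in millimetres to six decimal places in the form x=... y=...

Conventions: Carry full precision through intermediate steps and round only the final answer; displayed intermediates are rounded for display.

x=162.919452 y=6.579435

topology: single-mesh involute geometry — m = 4.903, N = 61
pitch radius r_p = m·N/2 = 4.903·61/2 = 149.541500
base radius r_b = r_p·cos α = 149.541500·cos 14.626° = 144.695561
roll angle φ = 29.762° = 0.51944489 rad
x = r_b·(cos φ + φ·sin φ) = 162.919452
y = r_b·(sin φ − φ·cos φ) = 6.579435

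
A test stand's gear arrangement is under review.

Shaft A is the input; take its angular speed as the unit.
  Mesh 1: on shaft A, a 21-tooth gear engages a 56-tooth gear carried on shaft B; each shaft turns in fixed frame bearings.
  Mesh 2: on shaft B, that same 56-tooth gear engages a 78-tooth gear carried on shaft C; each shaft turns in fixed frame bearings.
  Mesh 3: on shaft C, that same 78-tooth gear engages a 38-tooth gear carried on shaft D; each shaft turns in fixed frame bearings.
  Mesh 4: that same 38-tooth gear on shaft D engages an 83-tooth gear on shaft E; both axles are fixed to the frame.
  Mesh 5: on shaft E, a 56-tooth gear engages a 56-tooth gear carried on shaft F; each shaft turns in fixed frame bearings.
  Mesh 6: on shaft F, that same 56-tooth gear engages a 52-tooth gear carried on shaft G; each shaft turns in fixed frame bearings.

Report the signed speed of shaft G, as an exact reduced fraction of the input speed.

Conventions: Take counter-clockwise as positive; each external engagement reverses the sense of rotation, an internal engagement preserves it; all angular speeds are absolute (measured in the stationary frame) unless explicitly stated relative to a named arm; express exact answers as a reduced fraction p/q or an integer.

294/1079

6-mesh fixed-axis compound train (all bearings frame-fixed)
mesh 1 [21T→56T]: |ω|/ω_in = 1×21/56 = 3/8, sense flips to −
mesh 2 [56T→78T]: |ω|/ω_in = (3/8)×56/78 = 7/26, sense flips to +
mesh 3 [78T→38T]: |ω|/ω_in = (7/26)×78/38 = 21/38, sense flips to −
mesh 4 [38T→83T]: |ω|/ω_in = (21/38)×38/83 = 21/83, sense flips to +
mesh 5 [56T→56T]: |ω|/ω_in = (21/83)×56/56 = 21/83, sense flips to −
mesh 6 [56T→52T]: |ω|/ω_in = (21/83)×56/52 = 294/1079, sense flips to +
signed output speed (× input speed) = 294/1079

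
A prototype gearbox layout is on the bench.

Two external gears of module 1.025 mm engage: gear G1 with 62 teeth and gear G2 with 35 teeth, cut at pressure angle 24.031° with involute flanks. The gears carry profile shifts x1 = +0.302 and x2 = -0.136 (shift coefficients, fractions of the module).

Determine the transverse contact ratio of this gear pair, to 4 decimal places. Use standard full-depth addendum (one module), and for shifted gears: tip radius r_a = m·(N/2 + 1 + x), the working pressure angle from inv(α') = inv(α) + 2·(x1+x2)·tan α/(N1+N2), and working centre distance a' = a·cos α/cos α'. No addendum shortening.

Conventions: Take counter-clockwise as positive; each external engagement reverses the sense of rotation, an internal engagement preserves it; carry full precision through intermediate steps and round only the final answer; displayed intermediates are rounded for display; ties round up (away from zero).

1.5477

recognized (one external pair, fixed centres): single-mesh tooth geometry, m = 1.025, N1 = 62, N2 = 35
base radii: r_b1 = 29.020910, r_b2 = 16.382772
tip radii: r_a1 = 33.109550, r_a2 = 18.823100
inv(α') = inv(24.031°) + 2·(+0.302-0.136)·tan α/(62+35) = 0.02798317  ⇒  α' = 24.46202°
a' = a·cos α / cos α' = 49.7125·cos 24.031°/cos 24.46202° = 49.881223
action lengths: √(r_a1²−r_b1²) = 15.938290, √(r_a2²−r_b2²) = 9.268974
base pitch p_b = π·m·cos α = 2.941028
CR = (15.938290 + 9.268974 − 49.881223·sin 24.46202°)/2.941028 = 1.547740
contact ratio ≈ 1.5477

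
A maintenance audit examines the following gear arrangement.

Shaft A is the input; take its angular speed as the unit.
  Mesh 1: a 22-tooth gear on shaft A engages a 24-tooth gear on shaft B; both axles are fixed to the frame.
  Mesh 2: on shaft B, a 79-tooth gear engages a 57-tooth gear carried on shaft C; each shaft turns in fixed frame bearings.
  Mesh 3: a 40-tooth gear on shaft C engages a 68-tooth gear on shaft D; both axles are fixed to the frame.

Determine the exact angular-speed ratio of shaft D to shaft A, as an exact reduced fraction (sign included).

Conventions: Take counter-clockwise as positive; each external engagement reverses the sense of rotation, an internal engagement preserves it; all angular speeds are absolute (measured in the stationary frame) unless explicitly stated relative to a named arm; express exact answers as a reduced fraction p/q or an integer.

-4345/5814

class = fixed-axis compound train [3 meshes; 3 ratios multiply, 3 sense flips]
mesh 1 [22T→24T]: running ratio 11/12, sense −
mesh 2 [79T→57T]: running ratio 869/684, sense +
mesh 3 [40T→68T]: running ratio 4345/5814, sense −
ω_out/ω_in = -4345/5814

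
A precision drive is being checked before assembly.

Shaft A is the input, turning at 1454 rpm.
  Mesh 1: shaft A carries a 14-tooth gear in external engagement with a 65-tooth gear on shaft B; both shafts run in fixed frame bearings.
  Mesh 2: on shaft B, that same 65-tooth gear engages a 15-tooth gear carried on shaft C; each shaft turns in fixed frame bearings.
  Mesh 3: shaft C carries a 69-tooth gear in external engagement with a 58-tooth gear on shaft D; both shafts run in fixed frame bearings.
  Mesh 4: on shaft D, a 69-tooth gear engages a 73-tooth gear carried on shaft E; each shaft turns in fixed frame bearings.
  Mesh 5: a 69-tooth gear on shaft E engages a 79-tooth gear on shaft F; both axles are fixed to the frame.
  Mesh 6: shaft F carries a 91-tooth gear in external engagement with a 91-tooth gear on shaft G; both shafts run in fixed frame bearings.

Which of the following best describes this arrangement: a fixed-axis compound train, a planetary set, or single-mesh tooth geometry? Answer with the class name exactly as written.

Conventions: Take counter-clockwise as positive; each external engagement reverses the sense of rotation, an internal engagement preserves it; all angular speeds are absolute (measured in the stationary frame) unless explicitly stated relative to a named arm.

fixed-axis compound train

topology: fixed-axis compound train — 6 meshes, A→G
classification: fixed-axis compound train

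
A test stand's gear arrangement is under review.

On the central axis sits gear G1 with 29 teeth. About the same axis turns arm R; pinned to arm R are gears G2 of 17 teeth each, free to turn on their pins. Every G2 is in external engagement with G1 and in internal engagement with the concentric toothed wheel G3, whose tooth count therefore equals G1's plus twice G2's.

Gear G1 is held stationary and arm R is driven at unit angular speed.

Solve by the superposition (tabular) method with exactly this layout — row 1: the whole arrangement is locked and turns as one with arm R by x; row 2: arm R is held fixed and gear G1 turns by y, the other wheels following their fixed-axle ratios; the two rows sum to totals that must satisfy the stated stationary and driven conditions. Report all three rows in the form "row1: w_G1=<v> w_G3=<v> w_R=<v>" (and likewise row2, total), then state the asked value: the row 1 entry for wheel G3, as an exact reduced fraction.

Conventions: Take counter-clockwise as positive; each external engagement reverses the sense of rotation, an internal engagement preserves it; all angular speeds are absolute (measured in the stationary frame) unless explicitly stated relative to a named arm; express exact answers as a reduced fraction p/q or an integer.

recognized (axles ride arm R): planetary set, 29/17/63 teeth
row 1 — lock + rotate with arm: ω_sun = ω_ring = ω_arm = x
row 2 (arm held, sun turns y): ω_ring = −(29/63)·y, ω_arm = 0
boundary: total ω_sun = x + y = 0 and total ω_arm = x = 1  ⇒  y = -1, x = 1
row 2 ring = −(29/63)·(-1) = 29/63
totals (row 1 + row 2): sun 1 + (-1) = 0, ring 1 + 29/63 = 92/63, arm 1 + 0 = 1
asked cell (row1, ring) = 1

row1: w_G1=1 w_G3=1 w_R=1
row2: w_G1=-1 w_G3=29/63 w_R=0
total: w_G1=0 w_G3=92/63 w_R=1
asked value: 1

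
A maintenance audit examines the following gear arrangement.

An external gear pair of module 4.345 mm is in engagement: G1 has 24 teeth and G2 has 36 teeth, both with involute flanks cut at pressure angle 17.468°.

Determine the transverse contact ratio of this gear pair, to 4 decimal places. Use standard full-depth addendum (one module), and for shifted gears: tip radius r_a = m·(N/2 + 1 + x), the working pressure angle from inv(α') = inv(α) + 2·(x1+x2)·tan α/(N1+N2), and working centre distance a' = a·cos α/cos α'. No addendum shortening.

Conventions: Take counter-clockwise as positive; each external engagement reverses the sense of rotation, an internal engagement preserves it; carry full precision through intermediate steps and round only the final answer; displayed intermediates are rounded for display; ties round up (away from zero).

1.7663

class = single-mesh tooth geometry [involute pair 24T × 36T, m = 4.345]
base radii: r_b1 = 49.735551, r_b2 = 74.603326
tip radii: r_a1 = 56.485000, r_a2 = 82.555000
no profile shift: α' = α, a' = a
action lengths: √(r_a1²−r_b1²) = 26.775553, √(r_a2²−r_b2²) = 35.350697
base pitch p_b = π·m·cos α = 13.020737
CR = (26.775553 + 35.350697 − 130.350000·sin 17.46800°)/13.020737 = 1.766312
contact ratio ≈ 1.7663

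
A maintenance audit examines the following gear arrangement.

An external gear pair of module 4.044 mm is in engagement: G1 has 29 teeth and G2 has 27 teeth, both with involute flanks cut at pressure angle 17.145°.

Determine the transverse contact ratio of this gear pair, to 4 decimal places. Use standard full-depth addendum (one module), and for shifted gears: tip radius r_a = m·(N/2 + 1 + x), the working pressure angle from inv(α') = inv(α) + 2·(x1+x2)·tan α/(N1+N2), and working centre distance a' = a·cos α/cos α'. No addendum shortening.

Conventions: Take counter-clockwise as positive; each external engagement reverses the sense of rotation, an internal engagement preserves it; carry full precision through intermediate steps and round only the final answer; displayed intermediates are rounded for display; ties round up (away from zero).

single-mesh involute tooth geometry (29T engaging 27T at module 4.044)
base radii: r_b1 = 56.032232, r_b2 = 52.167940
tip radii: r_a1 = 62.682000, r_a2 = 58.638000
no profile shift: α' = α, a' = a
action lengths: √(r_a1²−r_b1²) = 28.096657, √(r_a2²−r_b2²) = 26.775382
base pitch p_b = π·m·cos α = 12.140031
CR = (28.096657 + 26.775382 − 113.232000·sin 17.14500°)/12.140031 = 1.770364
contact ratio ≈ 1.7704

1.7704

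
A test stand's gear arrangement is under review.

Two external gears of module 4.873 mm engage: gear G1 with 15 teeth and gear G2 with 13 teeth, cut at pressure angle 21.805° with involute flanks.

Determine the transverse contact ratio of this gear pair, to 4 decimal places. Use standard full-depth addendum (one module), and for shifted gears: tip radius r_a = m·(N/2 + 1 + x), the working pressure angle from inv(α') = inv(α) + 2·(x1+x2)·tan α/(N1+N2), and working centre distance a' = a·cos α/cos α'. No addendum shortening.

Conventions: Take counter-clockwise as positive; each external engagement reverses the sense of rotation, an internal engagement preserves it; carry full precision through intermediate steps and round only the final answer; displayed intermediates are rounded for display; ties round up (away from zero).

1.4150

recognized (one external pair, fixed centres): single-mesh tooth geometry, m = 4.873, N1 = 15, N2 = 13
base radii: r_b1 = 33.932651, r_b2 = 29.408298
tip radii: r_a1 = 41.420500, r_a2 = 36.547500
no profile shift: α' = α, a' = a
action lengths: √(r_a1²−r_b1²) = 23.753589, √(r_a2²−r_b2²) = 21.699580
base pitch p_b = π·m·cos α = 14.213676
CR = (23.753589 + 21.699580 − 68.222000·sin 21.80500°)/14.213676 = 1.414988
contact ratio ≈ 1.4150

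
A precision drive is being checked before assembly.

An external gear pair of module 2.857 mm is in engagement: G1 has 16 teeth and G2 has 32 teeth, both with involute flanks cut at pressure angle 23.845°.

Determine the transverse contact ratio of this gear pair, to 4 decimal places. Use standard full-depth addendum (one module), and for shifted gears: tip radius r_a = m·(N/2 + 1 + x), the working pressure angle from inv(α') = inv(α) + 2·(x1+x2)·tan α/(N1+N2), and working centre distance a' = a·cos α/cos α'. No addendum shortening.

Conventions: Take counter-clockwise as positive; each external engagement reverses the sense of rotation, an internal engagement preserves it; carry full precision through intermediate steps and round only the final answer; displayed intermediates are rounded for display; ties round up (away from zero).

class = single-mesh tooth geometry [involute pair 16T × 32T, m = 2.857]
base radii: r_b1 = 20.905068, r_b2 = 41.810135
tip radii: r_a1 = 25.713000, r_a2 = 48.569000
no profile shift: α' = α, a' = a
action lengths: √(r_a1²−r_b1²) = 14.971190, √(r_a2²−r_b2²) = 24.715589
base pitch p_b = π·m·cos α = 8.209401
CR = (14.971190 + 24.715589 − 68.568000·sin 23.84500°)/8.209401 = 1.457746
contact ratio ≈ 1.4577

1.4577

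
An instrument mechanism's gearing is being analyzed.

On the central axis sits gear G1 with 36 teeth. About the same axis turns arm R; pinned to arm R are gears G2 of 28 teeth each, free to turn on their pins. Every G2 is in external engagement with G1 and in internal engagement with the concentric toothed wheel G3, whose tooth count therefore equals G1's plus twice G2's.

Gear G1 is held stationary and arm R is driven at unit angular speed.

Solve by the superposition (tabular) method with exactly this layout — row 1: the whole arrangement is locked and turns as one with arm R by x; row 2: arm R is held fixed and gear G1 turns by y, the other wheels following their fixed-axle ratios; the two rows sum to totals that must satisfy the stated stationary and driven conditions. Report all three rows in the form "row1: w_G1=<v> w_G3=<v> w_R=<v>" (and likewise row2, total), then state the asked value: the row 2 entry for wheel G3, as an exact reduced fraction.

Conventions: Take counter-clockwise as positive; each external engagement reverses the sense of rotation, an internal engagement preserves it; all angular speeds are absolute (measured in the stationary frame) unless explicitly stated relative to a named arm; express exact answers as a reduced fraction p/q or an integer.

row1: w_G1=1 w_G3=1 w_R=1
row2: w_G1=-1 w_G3=9/23 w_R=0
total: w_G1=0 w_G3=32/23 w_R=1
asked value: 9/23

class = planetary set [G3 = 36+2·28 = 92; Willis about the carrier]
row 1: whole set turns with the arm by x
row 2 — arm fixed, fixed-axis ratios: sun y, ring −(36/92)·y, arm 0
boundary: total ω_sun = x + y = 0 and total ω_arm = x = 1  ⇒  y = -1, x = 1
row 2 ring = −(36/92)·(-1) = 9/23
totals (row 1 + row 2): sun 1 + (-1) = 0, ring 1 + 9/23 = 32/23, arm 1 + 0 = 1
asked cell (row2, ring) = 9/23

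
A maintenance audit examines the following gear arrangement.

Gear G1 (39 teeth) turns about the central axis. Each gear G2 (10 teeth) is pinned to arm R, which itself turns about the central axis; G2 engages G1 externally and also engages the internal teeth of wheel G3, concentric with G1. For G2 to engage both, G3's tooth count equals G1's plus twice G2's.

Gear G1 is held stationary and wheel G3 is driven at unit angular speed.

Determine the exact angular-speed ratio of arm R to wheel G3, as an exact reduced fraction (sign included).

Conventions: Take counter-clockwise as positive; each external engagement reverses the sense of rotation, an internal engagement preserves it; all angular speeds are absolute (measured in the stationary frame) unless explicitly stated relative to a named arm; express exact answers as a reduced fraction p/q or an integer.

class = planetary set [G3 = 39+2·10 = 59; Willis about the carrier]
ring teeth: 39 + 2·10 = 59
39(ω_sun−ω_arm) = −59(ω_ring−ω_arm),  ω_sun = 0, ω_ring = 1
39(0−ω_arm) = −59(1−ω_arm)  ⇒  98·ω_arm = 59  ⇒  ω_arm = 59/98
ω_out/ω_in = 59/98

59/98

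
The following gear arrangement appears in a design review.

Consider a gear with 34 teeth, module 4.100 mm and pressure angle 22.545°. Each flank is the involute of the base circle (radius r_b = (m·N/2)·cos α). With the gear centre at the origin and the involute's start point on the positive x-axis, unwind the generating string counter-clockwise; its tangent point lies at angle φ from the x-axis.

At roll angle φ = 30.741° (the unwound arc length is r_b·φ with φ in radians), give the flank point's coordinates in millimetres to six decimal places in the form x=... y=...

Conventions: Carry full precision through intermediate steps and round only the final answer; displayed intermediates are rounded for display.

x=72.982687 y=3.219718

class = single-mesh tooth geometry [base-circle involute, m = 4.100, 34T]
pitch radius r_p = m·N/2 = 4.100·34/2 = 69.700000
base radius r_b = r_p·cos α = 69.700000·cos 22.545° = 64.373435
roll angle φ = 30.741° = 0.53653167 rad
x = r_b·(cos φ + φ·sin φ) = 72.982687
y = r_b·(sin φ − φ·cos φ) = 3.219718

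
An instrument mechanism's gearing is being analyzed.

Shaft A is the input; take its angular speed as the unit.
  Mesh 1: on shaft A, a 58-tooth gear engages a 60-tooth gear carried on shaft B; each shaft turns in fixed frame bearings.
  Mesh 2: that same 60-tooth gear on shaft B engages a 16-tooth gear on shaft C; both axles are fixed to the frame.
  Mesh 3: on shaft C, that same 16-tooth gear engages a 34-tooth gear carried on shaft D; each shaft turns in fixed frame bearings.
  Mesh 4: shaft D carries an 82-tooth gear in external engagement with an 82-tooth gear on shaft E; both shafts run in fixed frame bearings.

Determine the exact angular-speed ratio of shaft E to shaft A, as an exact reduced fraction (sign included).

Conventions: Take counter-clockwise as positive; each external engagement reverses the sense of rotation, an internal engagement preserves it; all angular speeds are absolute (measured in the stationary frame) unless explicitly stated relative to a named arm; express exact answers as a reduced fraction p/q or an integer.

29/17

class = fixed-axis compound train [4 meshes; 4 ratios multiply, 4 sense flips]
mesh 1 [58T→60T]: running ratio 29/30, sense −
mesh 2 [60T→16T]: running ratio 29/8, sense +
mesh 3 [16T→34T]: running ratio 29/17, sense −
mesh 4 [82T→82T]: running ratio 29/17, sense +
ω_out/ω_in = 29/17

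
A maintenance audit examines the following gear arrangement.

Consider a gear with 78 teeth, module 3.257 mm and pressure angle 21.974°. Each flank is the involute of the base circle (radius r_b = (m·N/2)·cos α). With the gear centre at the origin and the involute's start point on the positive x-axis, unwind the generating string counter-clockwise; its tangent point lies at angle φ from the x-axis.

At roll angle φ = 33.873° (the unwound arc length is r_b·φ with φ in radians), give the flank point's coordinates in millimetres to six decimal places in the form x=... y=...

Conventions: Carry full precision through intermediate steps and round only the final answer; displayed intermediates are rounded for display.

topology: single-mesh involute geometry — m = 3.257, N = 78
pitch radius r_p = m·N/2 = 3.257·78/2 = 127.023000
base radius r_b = r_p·cos α = 127.023000·cos 21.974° = 117.795255
roll angle φ = 33.873° = 0.59119538 rad
x = r_b·(cos φ + φ·sin φ) = 136.616591
y = r_b·(sin φ − φ·cos φ) = 7.833285

x=136.616591 y=7.833285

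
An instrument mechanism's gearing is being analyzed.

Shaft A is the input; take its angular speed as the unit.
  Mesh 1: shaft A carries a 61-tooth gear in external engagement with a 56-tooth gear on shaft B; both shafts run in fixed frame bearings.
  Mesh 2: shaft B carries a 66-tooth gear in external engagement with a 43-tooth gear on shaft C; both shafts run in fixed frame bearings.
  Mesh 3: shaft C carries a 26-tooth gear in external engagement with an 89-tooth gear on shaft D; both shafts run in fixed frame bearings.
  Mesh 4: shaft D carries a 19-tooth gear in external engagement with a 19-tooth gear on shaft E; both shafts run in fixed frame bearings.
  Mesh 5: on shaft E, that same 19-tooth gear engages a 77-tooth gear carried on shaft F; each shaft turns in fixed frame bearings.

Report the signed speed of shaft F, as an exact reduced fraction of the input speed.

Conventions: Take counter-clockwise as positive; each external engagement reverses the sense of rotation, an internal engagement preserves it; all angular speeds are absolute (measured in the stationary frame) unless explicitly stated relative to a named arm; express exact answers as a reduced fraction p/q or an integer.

5-mesh fixed-axis compound train (all bearings frame-fixed)
mesh 1 [61T→56T]: |ω|/ω_in = 1×61/56 = 61/56, sense flips to −
mesh 2 [66T→43T]: |ω|/ω_in = (61/56)×66/43 = 2013/1204, sense flips to +
mesh 3 [26T→89T]: |ω|/ω_in = (2013/1204)×26/89 = 26169/53578, sense flips to −
mesh 4 [19T→19T]: |ω|/ω_in = (26169/53578)×19/19 = 26169/53578, sense flips to +
mesh 5 [19T→77T]: |ω|/ω_in = (26169/53578)×19/77 = 45201/375046, sense flips to −
signed output speed (× input speed) = -45201/375046

-45201/375046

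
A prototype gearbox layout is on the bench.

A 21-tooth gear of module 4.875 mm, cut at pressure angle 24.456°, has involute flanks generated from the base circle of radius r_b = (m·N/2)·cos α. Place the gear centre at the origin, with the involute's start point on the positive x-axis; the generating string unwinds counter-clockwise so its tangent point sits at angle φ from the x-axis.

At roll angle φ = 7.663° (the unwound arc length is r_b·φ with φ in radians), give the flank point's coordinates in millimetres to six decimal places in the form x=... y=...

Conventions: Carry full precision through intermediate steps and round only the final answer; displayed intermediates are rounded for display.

x=47.009804 y=0.037091

topology: single-mesh involute geometry — m = 4.875, N = 21
pitch radius r_p = m·N/2 = 4.875·21/2 = 51.187500
base radius r_b = r_p·cos α = 51.187500·cos 24.456° = 46.594930
roll angle φ = 7.663° = 0.13374458 rad
x = r_b·(cos φ + φ·sin φ) = 47.009804
y = r_b·(sin φ − φ·cos φ) = 0.037091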